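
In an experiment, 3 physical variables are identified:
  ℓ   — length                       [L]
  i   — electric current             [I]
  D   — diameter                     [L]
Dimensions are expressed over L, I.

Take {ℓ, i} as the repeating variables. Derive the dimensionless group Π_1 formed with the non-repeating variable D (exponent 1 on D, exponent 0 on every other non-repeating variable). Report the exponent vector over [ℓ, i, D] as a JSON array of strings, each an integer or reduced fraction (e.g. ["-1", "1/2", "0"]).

Exponent matrix [L,I] × [ℓ,i,D]:
  L: [ 1  0  1]
  I: [ 0  1  0]
Echelon form has 2 nonzero rows (pivots: ℓ,i)
Repeat: ℓ,i; free: D
RREF:
  r0: [   1    0    1]
  r1: [   0    1    0]
Fix exponent of D at 1; solve each RREF row for its pivot's exponent:
  r0: exp(ℓ) + (1)·1 = 0 ⇒ exp(ℓ) = -1
  r1: exp(i) + (0)·1 = 0 ⇒ exp(i) = 0
Π_1 = ℓ^-1 · D

["-1", "0", "1"]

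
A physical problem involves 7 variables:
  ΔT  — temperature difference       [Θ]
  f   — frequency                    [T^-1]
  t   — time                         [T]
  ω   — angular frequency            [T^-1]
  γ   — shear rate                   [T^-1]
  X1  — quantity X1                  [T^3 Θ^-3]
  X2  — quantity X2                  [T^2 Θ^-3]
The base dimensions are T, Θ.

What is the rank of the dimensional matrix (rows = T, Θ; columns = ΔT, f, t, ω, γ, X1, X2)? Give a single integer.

Dimensional matrix (T×Θ by ΔT×f×t×ω×γ×X1×X2):
  T: [ 0 -1  1 -1 -1  3  2]
  Θ: [ 1  0  0  0  0 -3 -3]
Row reduction gives pivot columns ΔT,f; rank = 2

2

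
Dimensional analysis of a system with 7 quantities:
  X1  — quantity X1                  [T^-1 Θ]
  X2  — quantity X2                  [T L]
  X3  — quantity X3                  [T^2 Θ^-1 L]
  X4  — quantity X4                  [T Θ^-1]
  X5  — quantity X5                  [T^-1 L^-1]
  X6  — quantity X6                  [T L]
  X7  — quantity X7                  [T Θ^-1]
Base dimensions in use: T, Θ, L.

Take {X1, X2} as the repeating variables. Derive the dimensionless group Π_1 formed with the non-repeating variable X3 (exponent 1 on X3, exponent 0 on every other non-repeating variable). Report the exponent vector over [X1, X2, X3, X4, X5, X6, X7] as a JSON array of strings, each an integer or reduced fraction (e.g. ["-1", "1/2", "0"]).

Write exponents as rows T,Θ,L / cols X1,X2,X3,X4,X5,X6,X7:
  T: [-1  1  2  1 -1  1  1]
  Θ: [ 1  0 -1 -1  0  0 -1]
  L: [ 0  1  1  0 -1  1  0]
Row reduction gives pivot columns X1,X2; rank = 2
Repeat: X1,X2; free: X3,X4,X5,X6,X7
RREF:
  r0: [   1    0   -1   -1    0    0   -1]
  r1: [   0    1    1    0   -1    1    0]
  r2: [   0    0    0    0    0    0    0]
Fix exponent of X3 at 1, X4 at 0, X5 at 0, X6 at 0, X7 at 0; solve each RREF row for its pivot's exponent:
  r0: exp(X1) + (-1)·1 = 0 ⇒ exp(X1) = 1
  r1: exp(X2) + (1)·1 = 0 ⇒ exp(X2) = -1
Π_1 = X1 · X2^-1 · X3

["1", "-1", "1", "0", "0", "0", "0"]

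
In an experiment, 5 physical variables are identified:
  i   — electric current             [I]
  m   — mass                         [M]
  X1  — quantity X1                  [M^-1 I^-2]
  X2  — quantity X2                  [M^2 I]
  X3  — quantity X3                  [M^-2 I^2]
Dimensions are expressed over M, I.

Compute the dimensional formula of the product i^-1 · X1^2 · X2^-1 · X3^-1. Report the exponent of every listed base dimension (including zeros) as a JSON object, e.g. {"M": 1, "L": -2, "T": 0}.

{"M": -2, "I": -8}

Exponent matrix [M,I] × [i,m,X1,X2,X3]:
  M: [ 0  1 -1  2 -2]
  I: [ 1  0 -2  1  2]
  [M]: (-1)·0+(2)·-1+(-1)·2+(-1)·-2 = -2
  [I]: (-1)·1+(2)·-2+(-1)·1+(-1)·2 = -8
⇒ M^-2 I^-8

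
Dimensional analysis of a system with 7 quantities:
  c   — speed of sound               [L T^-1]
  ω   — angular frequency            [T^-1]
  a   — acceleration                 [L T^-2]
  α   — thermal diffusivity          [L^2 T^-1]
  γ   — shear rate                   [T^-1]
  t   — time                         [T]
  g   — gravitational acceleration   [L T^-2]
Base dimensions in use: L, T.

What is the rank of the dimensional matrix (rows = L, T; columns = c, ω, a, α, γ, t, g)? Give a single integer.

2

Dimensional matrix (L×T by c×ω×a×α×γ×t×g):
  L: [ 1  0  1  2  0  0  1]
  T: [-1 -1 -2 -1 -1  1 -2]
Echelon form has 2 nonzero rows (pivots: c,ω)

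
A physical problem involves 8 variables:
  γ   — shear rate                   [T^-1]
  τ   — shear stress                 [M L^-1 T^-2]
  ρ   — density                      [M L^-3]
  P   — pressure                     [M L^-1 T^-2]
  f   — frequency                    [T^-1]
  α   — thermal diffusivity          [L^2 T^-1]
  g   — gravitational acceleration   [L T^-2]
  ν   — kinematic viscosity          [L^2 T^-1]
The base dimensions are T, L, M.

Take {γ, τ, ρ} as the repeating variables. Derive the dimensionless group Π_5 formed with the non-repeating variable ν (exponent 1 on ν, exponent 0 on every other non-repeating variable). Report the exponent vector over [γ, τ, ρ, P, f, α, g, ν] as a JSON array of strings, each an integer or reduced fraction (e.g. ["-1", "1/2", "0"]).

Dimensional matrix (T×L×M by γ×τ×ρ×P×f×α×g×ν):
  T: [-1 -2  0 -2 -1 -1 -2 -1]
  L: [ 0 -1 -3 -1  0  2  1  2]
  M: [ 0  1  1  1  0  0  0  0]
Row reduction gives pivot columns γ,τ,ρ; rank = 3
Pivot set = {γ,τ,ρ}, free = {P,f,α,g,ν}
RREF:
  r0: [   1    0    0    0    1   -1    1   -1]
  r1: [   0    1    0    1    0    1  1/2    1]
  r2: [   0    0    1    0    0   -1 -1/2   -1]
Fix exponent of ν at 1, P at 0, f at 0, α at 0, g at 0; solve each RREF row for its pivot's exponent:
  r0: exp(γ) + (-1)·1 = 0 ⇒ exp(γ) = 1
  r1: exp(τ) + (1)·1 = 0 ⇒ exp(τ) = -1
  r2: exp(ρ) + (-1)·1 = 0 ⇒ exp(ρ) = 1
Π_5 = γ · τ^-1 · ρ · ν

["1", "-1", "1", "0", "0", "0", "0", "1"]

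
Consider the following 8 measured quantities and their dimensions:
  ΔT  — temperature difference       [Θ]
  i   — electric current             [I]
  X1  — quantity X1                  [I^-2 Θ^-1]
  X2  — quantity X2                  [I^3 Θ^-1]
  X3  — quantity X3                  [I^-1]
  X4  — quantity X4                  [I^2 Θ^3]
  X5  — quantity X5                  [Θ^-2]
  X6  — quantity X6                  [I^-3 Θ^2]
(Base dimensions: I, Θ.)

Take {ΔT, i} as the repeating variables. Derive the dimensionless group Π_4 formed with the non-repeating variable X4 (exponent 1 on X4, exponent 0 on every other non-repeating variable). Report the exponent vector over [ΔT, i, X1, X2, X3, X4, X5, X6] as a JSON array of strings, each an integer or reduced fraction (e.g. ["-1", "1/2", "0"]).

["-3", "-2", "0", "0", "0", "1", "0", "0"]

Exponent matrix [I,Θ] × [ΔT,i,X1,X2,X3,X4,X5,X6]:
  I: [ 0  1 -2  3 -1  2  0 -3]
  Θ: [ 1  0 -1 -1  0  3 -2  2]
Echelon form has 2 nonzero rows (pivots: ΔT,i)
Pivot set = {ΔT,i}, free = {X1,X2,X3,X4,X5,X6}
RREF:
  r0: [   1    0   -1   -1    0    3   -2    2]
  r1: [   0    1   -2    3   -1    2    0   -3]
Fix exponent of X4 at 1, X1 at 0, X2 at 0, X3 at 0, X5 at 0, X6 at 0; solve each RREF row for its pivot's exponent:
  r0: exp(ΔT) + (3)·1 = 0 ⇒ exp(ΔT) = -3
  r1: exp(i) + (2)·1 = 0 ⇒ exp(i) = -2
Π_4 = ΔT^-3 · i^-2 · X4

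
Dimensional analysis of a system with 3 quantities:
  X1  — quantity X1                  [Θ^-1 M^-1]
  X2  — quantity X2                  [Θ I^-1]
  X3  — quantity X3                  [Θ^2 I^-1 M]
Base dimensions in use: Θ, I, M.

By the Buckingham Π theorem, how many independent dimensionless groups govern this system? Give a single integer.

Write exponents as rows Θ,I,M / cols X1,X2,X3:
  Θ: [-1  1  2]
  I: [ 0 -1 -1]
  M: [-1  0  1]
Echelon form has 2 nonzero rows (pivots: X1,X2)
Π count = n − r = 3 − 2 = 1

1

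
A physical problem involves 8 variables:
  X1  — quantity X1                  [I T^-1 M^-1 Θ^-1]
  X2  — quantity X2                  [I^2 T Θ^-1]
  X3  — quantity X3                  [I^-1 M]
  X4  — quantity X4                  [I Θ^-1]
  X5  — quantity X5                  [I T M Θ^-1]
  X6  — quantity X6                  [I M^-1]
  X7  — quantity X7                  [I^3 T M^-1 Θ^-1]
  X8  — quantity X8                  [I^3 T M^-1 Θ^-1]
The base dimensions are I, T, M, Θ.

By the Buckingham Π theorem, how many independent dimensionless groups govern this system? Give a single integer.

Exponent matrix [I,T,M,Θ] × [X1,X2,X3,X4,X5,X6,X7,X8]:
  I: [ 1  2 -1  1  1  1  3  3]
  T: [-1  1  0  0  1  0  1  1]
  M: [-1  0  1  0  1 -1 -1 -1]
  Θ: [-1 -1  0 -1 -1  0 -1 -1]
RREF → pivots at {X1,X2,X3} ⇒ r = 3
n=8, r=3 ⇒ 5 dimensionless groups

5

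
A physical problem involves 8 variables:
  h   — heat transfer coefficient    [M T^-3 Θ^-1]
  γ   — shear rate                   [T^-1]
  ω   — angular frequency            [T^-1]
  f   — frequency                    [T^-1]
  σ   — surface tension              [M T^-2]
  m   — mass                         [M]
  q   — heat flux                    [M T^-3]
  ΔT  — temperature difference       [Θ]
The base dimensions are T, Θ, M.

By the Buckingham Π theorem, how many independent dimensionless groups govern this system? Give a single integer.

5

Exponent matrix [T,Θ,M] × [h,γ,ω,f,σ,m,q,ΔT]:
  T: [-3 -1 -1 -1 -2  0 -3  0]
  Θ: [-1  0  0  0  0  0  0  1]
  M: [ 1  0  0  0  1  1  1  0]
Row reduction gives pivot columns h,γ,σ; rank = 3
Π count = n − r = 8 − 3 = 5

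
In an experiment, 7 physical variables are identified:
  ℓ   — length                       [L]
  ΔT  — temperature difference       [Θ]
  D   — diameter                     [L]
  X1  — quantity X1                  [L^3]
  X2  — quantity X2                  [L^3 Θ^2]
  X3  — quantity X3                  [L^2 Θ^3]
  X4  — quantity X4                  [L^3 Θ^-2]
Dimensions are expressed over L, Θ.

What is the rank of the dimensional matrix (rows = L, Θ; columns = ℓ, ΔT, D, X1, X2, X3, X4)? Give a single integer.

Dimensional matrix (L×Θ by ℓ×ΔT×D×X1×X2×X3×X4):
  L: [ 1  0  1  3  3  2  3]
  Θ: [ 0  1  0  0  2  3 -2]
Echelon form has 2 nonzero rows (pivots: ℓ,ΔT)

2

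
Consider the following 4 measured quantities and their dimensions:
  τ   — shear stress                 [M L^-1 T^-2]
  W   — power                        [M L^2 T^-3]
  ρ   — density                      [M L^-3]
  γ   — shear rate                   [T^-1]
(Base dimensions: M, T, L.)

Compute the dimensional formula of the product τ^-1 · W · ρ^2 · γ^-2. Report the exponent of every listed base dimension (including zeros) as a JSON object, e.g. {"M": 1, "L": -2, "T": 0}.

Dimensional matrix (M×T×L by τ×W×ρ×γ):
  M: [ 1  1  1  0]
  T: [-2 -3  0 -1]
  L: [-1  2 -3  0]
  [M]: (-1)·1+(1)·1+(2)·1+(-2)·0 = 2
  [T]: (-1)·-2+(1)·-3+(2)·0+(-2)·-1 = 1
  [L]: (-1)·-1+(1)·2+(2)·-3+(-2)·0 = -3
⇒ M^2 T L^-3

{"M": 2, "T": 1, "L": -3}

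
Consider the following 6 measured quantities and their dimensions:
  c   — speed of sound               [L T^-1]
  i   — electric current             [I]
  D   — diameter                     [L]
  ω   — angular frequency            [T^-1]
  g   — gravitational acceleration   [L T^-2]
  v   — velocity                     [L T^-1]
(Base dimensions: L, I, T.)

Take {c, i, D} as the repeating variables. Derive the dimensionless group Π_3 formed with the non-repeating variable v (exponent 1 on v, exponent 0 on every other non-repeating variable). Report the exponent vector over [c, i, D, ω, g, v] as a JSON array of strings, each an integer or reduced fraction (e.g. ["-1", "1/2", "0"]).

Write exponents as rows L,I,T / cols c,i,D,ω,g,v:
  L: [ 1  0  1  0  1  1]
  I: [ 0  1  0  0  0  0]
  T: [-1  0  0 -1 -2 -1]
RREF → pivots at {c,i,D} ⇒ r = 3
Pivot set = {c,i,D}, free = {ω,g,v}
RREF:
  r0: [   1    0    0    1    2    1]
  r1: [   0    1    0    0    0    0]
  r2: [   0    0    1   -1   -1    0]
Fix exponent of v at 1, ω at 0, g at 0; solve each RREF row for its pivot's exponent:
  r0: exp(c) + (1)·1 = 0 ⇒ exp(c) = -1
  r1: exp(i) + (0)·1 = 0 ⇒ exp(i) = 0
  r2: exp(D) + (0)·1 = 0 ⇒ exp(D) = 0
Π_3 = c^-1 · v

["-1", "0", "0", "0", "0", "1"]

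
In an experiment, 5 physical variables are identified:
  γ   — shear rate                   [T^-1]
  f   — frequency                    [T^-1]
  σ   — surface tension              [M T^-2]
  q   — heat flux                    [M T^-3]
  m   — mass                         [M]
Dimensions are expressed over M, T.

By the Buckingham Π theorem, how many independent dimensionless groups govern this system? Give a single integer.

Write exponents as rows M,T / cols γ,f,σ,q,m:
  M: [ 0  0  1  1  1]
  T: [-1 -1 -2 -3  0]
Row reduction gives pivot columns γ,σ; rank = 2
5 vars − rank 2 = 3 Π groups

3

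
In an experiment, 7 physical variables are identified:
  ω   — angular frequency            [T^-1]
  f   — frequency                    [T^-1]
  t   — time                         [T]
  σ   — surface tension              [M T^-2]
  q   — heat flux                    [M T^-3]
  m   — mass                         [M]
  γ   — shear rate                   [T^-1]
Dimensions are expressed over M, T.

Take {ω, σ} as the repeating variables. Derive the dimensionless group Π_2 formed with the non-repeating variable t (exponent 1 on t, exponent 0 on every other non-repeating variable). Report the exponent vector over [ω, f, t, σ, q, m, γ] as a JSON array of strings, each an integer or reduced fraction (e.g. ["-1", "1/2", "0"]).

Dimensional matrix (M×T by ω×f×t×σ×q×m×γ):
  M: [ 0  0  0  1  1  1  0]
  T: [-1 -1  1 -2 -3  0 -1]
RREF → pivots at {ω,σ} ⇒ r = 2
Pivot set = {ω,σ}, free = {f,t,q,m,γ}
RREF:
  r0: [   1    1   -1    0    1   -2    1]
  r1: [   0    0    0    1    1    1    0]
Fix exponent of t at 1, f at 0, q at 0, m at 0, γ at 0; solve each RREF row for its pivot's exponent:
  r0: exp(ω) + (-1)·1 = 0 ⇒ exp(ω) = 1
  r1: exp(σ) + (0)·1 = 0 ⇒ exp(σ) = 0
Π_2 = ω · t

["1", "0", "1", "0", "0", "0", "0"]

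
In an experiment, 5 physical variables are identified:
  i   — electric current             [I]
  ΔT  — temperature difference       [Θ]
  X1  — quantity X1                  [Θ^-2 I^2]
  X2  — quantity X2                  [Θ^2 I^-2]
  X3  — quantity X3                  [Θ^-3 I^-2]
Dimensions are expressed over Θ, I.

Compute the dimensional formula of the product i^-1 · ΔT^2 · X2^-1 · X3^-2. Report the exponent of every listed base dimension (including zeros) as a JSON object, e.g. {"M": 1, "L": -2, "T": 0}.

Dimensional matrix (Θ×I by i×ΔT×X1×X2×X3):
  Θ: [ 0  1 -2  2 -3]
  I: [ 1  0  2 -2 -2]
  [Θ]: (-1)·0+(2)·1+(-1)·2+(-2)·-3 = 6
  [I]: (-1)·1+(2)·0+(-1)·-2+(-2)·-2 = 5
⇒ Θ^6 I^5

{"Θ": 6, "I": 5}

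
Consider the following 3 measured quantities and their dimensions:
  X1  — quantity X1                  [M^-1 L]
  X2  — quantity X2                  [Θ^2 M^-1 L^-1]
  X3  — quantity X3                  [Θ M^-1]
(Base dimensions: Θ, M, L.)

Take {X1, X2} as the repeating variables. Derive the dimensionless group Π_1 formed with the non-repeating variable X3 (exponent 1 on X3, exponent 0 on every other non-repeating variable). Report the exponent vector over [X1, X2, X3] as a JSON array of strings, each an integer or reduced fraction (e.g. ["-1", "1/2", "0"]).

Dimensional matrix (Θ×M×L by X1×X2×X3):
  Θ: [ 0  2  1]
  M: [-1 -1 -1]
  L: [ 1 -1  0]
RREF → pivots at {X1,X2} ⇒ r = 2
Pivot set = {X1,X2}, free = {X3}
RREF:
  r0: [   1    0  1/2]
  r1: [   0    1  1/2]
  r2: [   0    0    0]
Fix exponent of X3 at 1; solve each RREF row for its pivot's exponent:
  r0: exp(X1) + (1/2)·1 = 0 ⇒ exp(X1) = -1/2
  r1: exp(X2) + (1/2)·1 = 0 ⇒ exp(X2) = -1/2
Π_1 = X1^(-1/2) · X2^(-1/2) · X3

["-1/2", "-1/2", "1"]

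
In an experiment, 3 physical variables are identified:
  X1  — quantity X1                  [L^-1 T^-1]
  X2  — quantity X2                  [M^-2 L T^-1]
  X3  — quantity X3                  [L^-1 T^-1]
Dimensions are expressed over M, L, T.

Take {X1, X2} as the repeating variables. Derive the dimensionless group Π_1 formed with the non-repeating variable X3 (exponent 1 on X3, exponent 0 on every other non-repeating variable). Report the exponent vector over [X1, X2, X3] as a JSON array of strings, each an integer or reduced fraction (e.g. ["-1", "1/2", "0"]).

Dimensional matrix (M×L×T by X1×X2×X3):
  M: [ 0 -2  0]
  L: [-1  1 -1]
  T: [-1 -1 -1]
Echelon form has 2 nonzero rows (pivots: X1,X2)
Repeat: X1,X2; free: X3
RREF:
  r0: [   1    0    1]
  r1: [   0    1    0]
  r2: [   0    0    0]
Fix exponent of X3 at 1; solve each RREF row for its pivot's exponent:
  r0: exp(X1) + (1)·1 = 0 ⇒ exp(X1) = -1
  r1: exp(X2) + (0)·1 = 0 ⇒ exp(X2) = 0
Π_1 = X1^-1 · X3

["-1", "0", "1"]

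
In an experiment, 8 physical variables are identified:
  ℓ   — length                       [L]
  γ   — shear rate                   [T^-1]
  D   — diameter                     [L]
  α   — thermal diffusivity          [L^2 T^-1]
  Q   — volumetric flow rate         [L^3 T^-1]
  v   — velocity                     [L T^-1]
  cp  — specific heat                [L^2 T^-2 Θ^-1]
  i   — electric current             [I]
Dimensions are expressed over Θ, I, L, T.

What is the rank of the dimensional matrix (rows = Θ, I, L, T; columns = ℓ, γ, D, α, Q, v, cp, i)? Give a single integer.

4

Exponent matrix [Θ,I,L,T] × [ℓ,γ,D,α,Q,v,cp,i]:
  Θ: [ 0  0  0  0  0  0 -1  0]
  I: [ 0  0  0  0  0  0  0  1]
  L: [ 1  0  1  2  3  1  2  0]
  T: [ 0 -1  0 -1 -1 -1 -2  0]
RREF → pivots at {ℓ,γ,cp,i} ⇒ r = 4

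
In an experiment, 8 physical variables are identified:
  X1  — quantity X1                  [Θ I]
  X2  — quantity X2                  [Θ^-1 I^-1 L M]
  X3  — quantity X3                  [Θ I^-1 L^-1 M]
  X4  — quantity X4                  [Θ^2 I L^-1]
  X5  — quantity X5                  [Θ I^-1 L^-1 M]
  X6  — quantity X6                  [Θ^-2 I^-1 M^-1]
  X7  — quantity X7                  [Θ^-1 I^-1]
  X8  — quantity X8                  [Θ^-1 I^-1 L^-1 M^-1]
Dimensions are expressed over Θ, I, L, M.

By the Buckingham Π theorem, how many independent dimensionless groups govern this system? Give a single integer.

5

Exponent matrix [Θ,I,L,M] × [X1,X2,X3,X4,X5,X6,X7,X8]:
  Θ: [ 1 -1  1  2  1 -2 -1 -1]
  I: [ 1 -1 -1  1 -1 -1 -1 -1]
  L: [ 0  1 -1 -1 -1  0  0 -1]
  M: [ 0  1  1  0  1 -1  0 -1]
Echelon form has 3 nonzero rows (pivots: X1,X2,X3)
8 vars − rank 3 = 5 Π groups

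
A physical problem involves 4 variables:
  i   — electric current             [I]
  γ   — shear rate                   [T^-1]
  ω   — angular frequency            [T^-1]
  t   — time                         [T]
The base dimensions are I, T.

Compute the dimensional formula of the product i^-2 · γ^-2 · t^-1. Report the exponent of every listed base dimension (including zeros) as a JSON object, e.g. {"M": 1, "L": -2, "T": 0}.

Exponent matrix [I,T] × [i,γ,ω,t]:
  I: [ 1  0  0  0]
  T: [ 0 -1 -1  1]
  [I]: (-2)·1+(-2)·0+(-1)·0 = -2
  [T]: (-2)·0+(-2)·-1+(-1)·1 = 1
⇒ I^-2 T

{"I": -2, "T": 1}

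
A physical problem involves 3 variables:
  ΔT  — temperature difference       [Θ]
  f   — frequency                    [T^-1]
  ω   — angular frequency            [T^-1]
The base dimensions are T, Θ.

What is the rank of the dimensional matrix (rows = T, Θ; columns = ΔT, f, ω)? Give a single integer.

Exponent matrix [T,Θ] × [ΔT,f,ω]:
  T: [ 0 -1 -1]
  Θ: [ 1  0  0]
RREF → pivots at {ΔT,f} ⇒ r = 2

2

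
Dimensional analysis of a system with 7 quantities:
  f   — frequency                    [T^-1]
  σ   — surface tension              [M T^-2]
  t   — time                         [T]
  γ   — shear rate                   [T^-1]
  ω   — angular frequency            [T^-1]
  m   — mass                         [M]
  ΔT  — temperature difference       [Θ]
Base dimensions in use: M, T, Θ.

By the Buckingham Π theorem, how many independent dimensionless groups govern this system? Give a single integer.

Exponent matrix [M,T,Θ] × [f,σ,t,γ,ω,m,ΔT]:
  M: [ 0  1  0  0  0  1  0]
  T: [-1 -2  1 -1 -1  0  0]
  Θ: [ 0  0  0  0  0  0  1]
Row reduction gives pivot columns f,σ,ΔT; rank = 3
n=7, r=3 ⇒ 4 dimensionless groups

4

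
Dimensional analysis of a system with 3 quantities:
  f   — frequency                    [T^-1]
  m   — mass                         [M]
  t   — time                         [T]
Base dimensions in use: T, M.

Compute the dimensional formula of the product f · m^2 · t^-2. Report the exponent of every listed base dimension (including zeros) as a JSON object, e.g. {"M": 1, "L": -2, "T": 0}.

Dimensional matrix (T×M by f×m×t):
  T: [-1  0  1]
  M: [ 0  1  0]
  [T]: (1)·-1+(2)·0+(-2)·1 = -3
  [M]: (1)·0+(2)·1+(-2)·0 = 2
⇒ T^-3 M^2

{"T": -3, "M": 2}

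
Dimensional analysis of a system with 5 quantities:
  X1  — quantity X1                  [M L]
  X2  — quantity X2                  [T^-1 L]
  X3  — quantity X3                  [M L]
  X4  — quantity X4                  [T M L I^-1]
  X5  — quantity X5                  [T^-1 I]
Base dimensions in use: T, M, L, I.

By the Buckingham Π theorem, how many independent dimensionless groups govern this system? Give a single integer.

Dimensional matrix (T×M×L×I by X1×X2×X3×X4×X5):
  T: [ 0 -1  0  1 -1]
  M: [ 1  0  1  1  0]
  L: [ 1  1  1  1  0]
  I: [ 0  0  0 -1  1]
Row reduction gives pivot columns X1,X2,X4; rank = 3
5 vars − rank 3 = 2 Π groups

2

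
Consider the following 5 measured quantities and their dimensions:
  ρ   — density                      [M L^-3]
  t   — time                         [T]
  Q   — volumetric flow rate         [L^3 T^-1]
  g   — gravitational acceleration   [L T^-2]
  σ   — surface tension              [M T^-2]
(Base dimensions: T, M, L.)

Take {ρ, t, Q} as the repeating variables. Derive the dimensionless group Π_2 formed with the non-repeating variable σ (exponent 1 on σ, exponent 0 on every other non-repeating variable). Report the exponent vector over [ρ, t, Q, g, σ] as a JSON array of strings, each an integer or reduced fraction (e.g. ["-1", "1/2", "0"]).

Dimensional matrix (T×M×L by ρ×t×Q×g×σ):
  T: [ 0  1 -1 -2 -2]
  M: [ 1  0  0  0  1]
  L: [-3  0  3  1  0]
RREF → pivots at {ρ,t,Q} ⇒ r = 3
Repeat: ρ,t,Q; free: g,σ
RREF:
  r0: [   1    0    0    0    1]
  r1: [   0    1    0 -5/3   -1]
  r2: [   0    0    1  1/3    1]
Fix exponent of σ at 1, g at 0; solve each RREF row for its pivot's exponent:
  r0: exp(ρ) + (1)·1 = 0 ⇒ exp(ρ) = -1
  r1: exp(t) + (-1)·1 = 0 ⇒ exp(t) = 1
  r2: exp(Q) + (1)·1 = 0 ⇒ exp(Q) = -1
Π_2 = ρ^-1 · t · Q^-1 · σ

["-1", "1", "-1", "0", "1"]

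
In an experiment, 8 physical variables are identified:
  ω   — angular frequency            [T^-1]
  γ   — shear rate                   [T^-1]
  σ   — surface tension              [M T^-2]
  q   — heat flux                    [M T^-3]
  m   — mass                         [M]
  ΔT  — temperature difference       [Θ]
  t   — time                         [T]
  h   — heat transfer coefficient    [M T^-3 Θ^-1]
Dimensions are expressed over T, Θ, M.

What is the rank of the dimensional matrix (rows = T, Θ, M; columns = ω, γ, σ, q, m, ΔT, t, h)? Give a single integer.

Write exponents as rows T,Θ,M / cols ω,γ,σ,q,m,ΔT,t,h:
  T: [-1 -1 -2 -3  0  0  1 -3]
  Θ: [ 0  0  0  0  0  1  0 -1]
  M: [ 0  0  1  1  1  0  0  1]
RREF → pivots at {ω,σ,ΔT} ⇒ r = 3

3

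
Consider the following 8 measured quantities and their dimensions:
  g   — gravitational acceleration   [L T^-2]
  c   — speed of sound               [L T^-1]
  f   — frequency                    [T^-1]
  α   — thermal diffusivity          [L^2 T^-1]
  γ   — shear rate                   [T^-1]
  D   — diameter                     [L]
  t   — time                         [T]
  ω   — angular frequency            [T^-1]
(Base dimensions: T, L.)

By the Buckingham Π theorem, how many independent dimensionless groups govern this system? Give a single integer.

6

Write exponents as rows T,L / cols g,c,f,α,γ,D,t,ω:
  T: [-2 -1 -1 -1 -1  0  1 -1]
  L: [ 1  1  0  2  0  1  0  0]
Row reduction gives pivot columns g,c; rank = 2
Π count = n − r = 8 − 2 = 6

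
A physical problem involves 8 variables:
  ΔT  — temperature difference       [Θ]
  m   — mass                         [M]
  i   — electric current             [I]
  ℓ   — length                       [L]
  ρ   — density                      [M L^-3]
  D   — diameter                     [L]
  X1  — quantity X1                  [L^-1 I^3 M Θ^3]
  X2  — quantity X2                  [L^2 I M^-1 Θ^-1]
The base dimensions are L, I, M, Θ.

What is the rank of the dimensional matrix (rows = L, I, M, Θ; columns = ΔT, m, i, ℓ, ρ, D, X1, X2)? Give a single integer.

4

Write exponents as rows L,I,M,Θ / cols ΔT,m,i,ℓ,ρ,D,X1,X2:
  L: [ 0  0  0  1 -3  1 -1  2]
  I: [ 0  0  1  0  0  0  3  1]
  M: [ 0  1  0  0  1  0  1 -1]
  Θ: [ 1  0  0  0  0  0  3 -1]
Row reduction gives pivot columns ΔT,m,i,ℓ; rank = 4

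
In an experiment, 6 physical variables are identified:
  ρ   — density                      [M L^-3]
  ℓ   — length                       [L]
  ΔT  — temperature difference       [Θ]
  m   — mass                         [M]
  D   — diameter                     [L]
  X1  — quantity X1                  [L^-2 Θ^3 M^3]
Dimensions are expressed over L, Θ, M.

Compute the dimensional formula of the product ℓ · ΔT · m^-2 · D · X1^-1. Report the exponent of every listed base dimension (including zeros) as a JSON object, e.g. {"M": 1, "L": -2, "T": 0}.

Exponent matrix [L,Θ,M] × [ρ,ℓ,ΔT,m,D,X1]:
  L: [-3  1  0  0  1 -2]
  Θ: [ 0  0  1  0  0  3]
  M: [ 1  0  0  1  0  3]
  [L]: (1)·1+(1)·0+(-2)·0+(1)·1+(-1)·-2 = 4
  [Θ]: (1)·0+(1)·1+(-2)·0+(1)·0+(-1)·3 = -2
  [M]: (1)·0+(1)·0+(-2)·1+(1)·0+(-1)·3 = -5
⇒ L^4 Θ^-2 M^-5

{"L": 4, "Θ": -2, "M": -5}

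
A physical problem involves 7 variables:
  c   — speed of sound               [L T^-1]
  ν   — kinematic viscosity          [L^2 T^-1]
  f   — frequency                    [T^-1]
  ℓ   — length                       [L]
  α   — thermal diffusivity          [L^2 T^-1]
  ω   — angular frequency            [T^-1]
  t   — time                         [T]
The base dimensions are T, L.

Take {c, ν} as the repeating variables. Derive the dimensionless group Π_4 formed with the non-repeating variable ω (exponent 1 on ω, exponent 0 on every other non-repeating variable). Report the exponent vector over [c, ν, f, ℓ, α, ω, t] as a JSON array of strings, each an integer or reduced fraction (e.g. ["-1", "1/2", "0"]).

Write exponents as rows T,L / cols c,ν,f,ℓ,α,ω,t:
  T: [-1 -1 -1  0 -1 -1  1]
  L: [ 1  2  0  1  2  0  0]
RREF → pivots at {c,ν} ⇒ r = 2
Repeat: c,ν; free: f,ℓ,α,ω,t
RREF:
  r0: [   1    0    2   -1    0    2   -2]
  r1: [   0    1   -1    1    1   -1    1]
Fix exponent of ω at 1, f at 0, ℓ at 0, α at 0, t at 0; solve each RREF row for its pivot's exponent:
  r0: exp(c) + (2)·1 = 0 ⇒ exp(c) = -2
  r1: exp(ν) + (-1)·1 = 0 ⇒ exp(ν) = 1
Π_4 = c^-2 · ν · ω

["-2", "1", "0", "0", "0", "1", "0"]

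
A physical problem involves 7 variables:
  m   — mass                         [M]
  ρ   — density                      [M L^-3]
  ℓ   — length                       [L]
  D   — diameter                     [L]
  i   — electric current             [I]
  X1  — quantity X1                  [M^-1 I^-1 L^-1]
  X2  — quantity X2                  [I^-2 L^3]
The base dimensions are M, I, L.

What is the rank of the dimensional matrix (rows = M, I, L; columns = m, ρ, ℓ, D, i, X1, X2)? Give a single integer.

3

Dimensional matrix (M×I×L by m×ρ×ℓ×D×i×X1×X2):
  M: [ 1  1  0  0  0 -1  0]
  I: [ 0  0  0  0  1 -1 -2]
  L: [ 0 -3  1  1  0 -1  3]
Echelon form has 3 nonzero rows (pivots: m,ρ,i)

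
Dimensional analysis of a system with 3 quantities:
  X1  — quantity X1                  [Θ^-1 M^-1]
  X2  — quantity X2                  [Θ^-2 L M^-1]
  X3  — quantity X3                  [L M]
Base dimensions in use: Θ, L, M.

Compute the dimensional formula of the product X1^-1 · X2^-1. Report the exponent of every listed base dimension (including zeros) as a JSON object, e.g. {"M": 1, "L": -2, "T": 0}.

Exponent matrix [Θ,L,M] × [X1,X2,X3]:
  Θ: [-1 -2  0]
  L: [ 0  1  1]
  M: [-1 -1  1]
  [Θ]: (-1)·-1+(-1)·-2 = 3
  [L]: (-1)·0+(-1)·1 = -1
  [M]: (-1)·-1+(-1)·-1 = 2
⇒ Θ^3 L^-1 M^2

{"Θ": 3, "L": -1, "M": 2}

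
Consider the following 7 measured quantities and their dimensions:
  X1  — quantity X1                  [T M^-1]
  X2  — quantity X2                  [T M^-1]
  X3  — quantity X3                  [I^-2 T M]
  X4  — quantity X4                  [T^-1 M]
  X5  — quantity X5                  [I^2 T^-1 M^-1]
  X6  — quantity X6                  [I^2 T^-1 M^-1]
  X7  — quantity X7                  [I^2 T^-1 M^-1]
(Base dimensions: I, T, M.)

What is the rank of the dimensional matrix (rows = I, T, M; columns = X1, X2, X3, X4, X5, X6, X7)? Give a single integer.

Dimensional matrix (I×T×M by X1×X2×X3×X4×X5×X6×X7):
  I: [ 0  0 -2  0  2  2  2]
  T: [ 1  1  1 -1 -1 -1 -1]
  M: [-1 -1  1  1 -1 -1 -1]
Row reduction gives pivot columns X1,X3; rank = 2

2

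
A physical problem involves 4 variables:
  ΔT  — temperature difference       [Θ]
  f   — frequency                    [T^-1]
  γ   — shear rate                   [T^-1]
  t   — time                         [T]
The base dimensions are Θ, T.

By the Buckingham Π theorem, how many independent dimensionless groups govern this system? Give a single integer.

Write exponents as rows Θ,T / cols ΔT,f,γ,t:
  Θ: [ 1  0  0  0]
  T: [ 0 -1 -1  1]
RREF → pivots at {ΔT,f} ⇒ r = 2
Π count = n − r = 4 − 2 = 2

2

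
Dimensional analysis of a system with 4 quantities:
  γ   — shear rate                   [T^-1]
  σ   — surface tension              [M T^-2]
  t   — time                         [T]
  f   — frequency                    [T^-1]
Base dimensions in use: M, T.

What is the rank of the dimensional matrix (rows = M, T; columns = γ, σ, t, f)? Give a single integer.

Exponent matrix [M,T] × [γ,σ,t,f]:
  M: [ 0  1  0  0]
  T: [-1 -2  1 -1]
Echelon form has 2 nonzero rows (pivots: γ,σ)

2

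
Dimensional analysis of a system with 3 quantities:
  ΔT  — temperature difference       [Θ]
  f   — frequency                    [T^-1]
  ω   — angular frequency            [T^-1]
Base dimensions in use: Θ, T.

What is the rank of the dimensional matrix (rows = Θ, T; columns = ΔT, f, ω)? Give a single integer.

Dimensional matrix (Θ×T by ΔT×f×ω):
  Θ: [ 1  0  0]
  T: [ 0 -1 -1]
Echelon form has 2 nonzero rows (pivots: ΔT,f)

2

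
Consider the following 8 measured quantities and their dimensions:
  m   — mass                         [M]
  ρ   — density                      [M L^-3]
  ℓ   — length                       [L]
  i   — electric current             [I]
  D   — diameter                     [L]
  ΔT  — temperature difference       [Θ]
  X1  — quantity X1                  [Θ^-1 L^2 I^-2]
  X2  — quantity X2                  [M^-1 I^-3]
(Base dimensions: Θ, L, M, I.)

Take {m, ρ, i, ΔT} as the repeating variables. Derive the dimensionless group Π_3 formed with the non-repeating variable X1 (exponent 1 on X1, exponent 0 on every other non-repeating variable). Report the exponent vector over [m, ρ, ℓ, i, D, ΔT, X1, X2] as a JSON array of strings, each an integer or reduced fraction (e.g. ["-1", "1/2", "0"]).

["-2/3", "2/3", "0", "2", "0", "1", "1", "0"]

Dimensional matrix (Θ×L×M×I by m×ρ×ℓ×i×D×ΔT×X1×X2):
  Θ: [ 0  0  0  0  0  1 -1  0]
  L: [ 0 -3  1  0  1  0  2  0]
  M: [ 1  1  0  0  0  0  0 -1]
  I: [ 0  0  0  1  0  0 -2 -3]
RREF → pivots at {m,ρ,i,ΔT} ⇒ r = 4
Pivot set = {m,ρ,i,ΔT}, free = {ℓ,D,X1,X2}
RREF:
  r0: [   1    0  1/3    0  1/3    0  2/3   -1]
  r1: [   0    1 -1/3    0 -1/3    0 -2/3    0]
  r2: [   0    0    0    1    0    0   -2   -3]
  r3: [   0    0    0    0    0    1   -1    0]
Fix exponent of X1 at 1, ℓ at 0, D at 0, X2 at 0; solve each RREF row for its pivot's exponent:
  r0: exp(m) + (2/3)·1 = 0 ⇒ exp(m) = -2/3
  r1: exp(ρ) + (-2/3)·1 = 0 ⇒ exp(ρ) = 2/3
  r2: exp(i) + (-2)·1 = 0 ⇒ exp(i) = 2
  r3: exp(ΔT) + (-1)·1 = 0 ⇒ exp(ΔT) = 1
Π_3 = m^(-2/3) · ρ^(2/3) · i^2 · ΔT · X1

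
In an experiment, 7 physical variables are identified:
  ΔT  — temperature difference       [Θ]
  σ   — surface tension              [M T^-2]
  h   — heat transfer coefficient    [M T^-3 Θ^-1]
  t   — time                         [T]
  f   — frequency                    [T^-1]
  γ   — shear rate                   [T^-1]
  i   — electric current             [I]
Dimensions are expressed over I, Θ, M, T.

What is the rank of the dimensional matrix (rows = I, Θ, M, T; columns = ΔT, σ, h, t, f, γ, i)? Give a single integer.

4

Exponent matrix [I,Θ,M,T] × [ΔT,σ,h,t,f,γ,i]:
  I: [ 0  0  0  0  0  0  1]
  Θ: [ 1  0 -1  0  0  0  0]
  M: [ 0  1  1  0  0  0  0]
  T: [ 0 -2 -3  1 -1 -1  0]
RREF → pivots at {ΔT,σ,h,i} ⇒ r = 4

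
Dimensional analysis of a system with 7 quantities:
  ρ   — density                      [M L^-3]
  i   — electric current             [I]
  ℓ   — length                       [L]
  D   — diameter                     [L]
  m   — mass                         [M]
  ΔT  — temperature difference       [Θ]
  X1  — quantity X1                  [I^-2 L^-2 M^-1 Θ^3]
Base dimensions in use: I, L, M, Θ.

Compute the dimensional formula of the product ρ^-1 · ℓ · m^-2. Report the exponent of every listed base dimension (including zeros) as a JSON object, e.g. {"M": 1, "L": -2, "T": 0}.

Exponent matrix [I,L,M,Θ] × [ρ,i,ℓ,D,m,ΔT,X1]:
  I: [ 0  1  0  0  0  0 -2]
  L: [-3  0  1  1  0  0 -2]
  M: [ 1  0  0  0  1  0 -1]
  Θ: [ 0  0  0  0  0  1  3]
  [I]: (-1)·0+(1)·0+(-2)·0 = 0
  [L]: (-1)·-3+(1)·1+(-2)·0 = 4
  [M]: (-1)·1+(1)·0+(-2)·1 = -3
  [Θ]: (-1)·0+(1)·0+(-2)·0 = 0
⇒ L^4 M^-3

{"I": 0, "L": 4, "M": -3, "Θ": 0}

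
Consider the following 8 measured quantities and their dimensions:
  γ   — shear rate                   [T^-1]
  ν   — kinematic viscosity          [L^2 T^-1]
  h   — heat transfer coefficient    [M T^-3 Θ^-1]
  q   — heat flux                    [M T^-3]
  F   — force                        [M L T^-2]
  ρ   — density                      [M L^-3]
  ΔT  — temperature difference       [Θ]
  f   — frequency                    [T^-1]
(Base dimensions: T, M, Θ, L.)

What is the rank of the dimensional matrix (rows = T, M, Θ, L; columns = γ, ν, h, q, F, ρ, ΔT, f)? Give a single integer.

4

Write exponents as rows T,M,Θ,L / cols γ,ν,h,q,F,ρ,ΔT,f:
  T: [-1 -1 -3 -3 -2  0  0 -1]
  M: [ 0  0  1  1  1  1  0  0]
  Θ: [ 0  0 -1  0  0  0  1  0]
  L: [ 0  2  0  0  1 -3  0  0]
Echelon form has 4 nonzero rows (pivots: γ,ν,h,q)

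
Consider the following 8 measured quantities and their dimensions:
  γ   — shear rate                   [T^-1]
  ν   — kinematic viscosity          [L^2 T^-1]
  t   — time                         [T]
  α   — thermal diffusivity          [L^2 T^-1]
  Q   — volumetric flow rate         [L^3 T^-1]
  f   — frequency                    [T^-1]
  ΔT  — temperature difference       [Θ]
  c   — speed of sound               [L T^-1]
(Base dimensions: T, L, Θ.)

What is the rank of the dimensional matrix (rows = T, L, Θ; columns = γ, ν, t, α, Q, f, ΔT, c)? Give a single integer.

Exponent matrix [T,L,Θ] × [γ,ν,t,α,Q,f,ΔT,c]:
  T: [-1 -1  1 -1 -1 -1  0 -1]
  L: [ 0  2  0  2  3  0  0  1]
  Θ: [ 0  0  0  0  0  0  1  0]
Echelon form has 3 nonzero rows (pivots: γ,ν,ΔT)

3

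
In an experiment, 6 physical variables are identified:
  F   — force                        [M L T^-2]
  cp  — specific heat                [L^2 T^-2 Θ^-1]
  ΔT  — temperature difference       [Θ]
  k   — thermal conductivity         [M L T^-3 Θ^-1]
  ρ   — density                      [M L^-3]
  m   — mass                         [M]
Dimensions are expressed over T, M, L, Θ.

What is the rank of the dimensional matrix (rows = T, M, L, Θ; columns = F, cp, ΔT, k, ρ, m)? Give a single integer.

4

Exponent matrix [T,M,L,Θ] × [F,cp,ΔT,k,ρ,m]:
  T: [-2 -2  0 -3  0  0]
  M: [ 1  0  0  1  1  1]
  L: [ 1  2  0  1 -3  0]
  Θ: [ 0 -1  1 -1  0  0]
Row reduction gives pivot columns F,cp,ΔT,k; rank = 4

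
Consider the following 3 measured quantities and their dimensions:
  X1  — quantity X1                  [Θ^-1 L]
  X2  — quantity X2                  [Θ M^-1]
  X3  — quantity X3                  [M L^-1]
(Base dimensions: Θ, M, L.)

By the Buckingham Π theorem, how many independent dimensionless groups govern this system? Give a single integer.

1

Write exponents as rows Θ,M,L / cols X1,X2,X3:
  Θ: [-1  1  0]
  M: [ 0 -1  1]
  L: [ 1  0 -1]
Echelon form has 2 nonzero rows (pivots: X1,X2)
n=3, r=2 ⇒ 1 dimensionless group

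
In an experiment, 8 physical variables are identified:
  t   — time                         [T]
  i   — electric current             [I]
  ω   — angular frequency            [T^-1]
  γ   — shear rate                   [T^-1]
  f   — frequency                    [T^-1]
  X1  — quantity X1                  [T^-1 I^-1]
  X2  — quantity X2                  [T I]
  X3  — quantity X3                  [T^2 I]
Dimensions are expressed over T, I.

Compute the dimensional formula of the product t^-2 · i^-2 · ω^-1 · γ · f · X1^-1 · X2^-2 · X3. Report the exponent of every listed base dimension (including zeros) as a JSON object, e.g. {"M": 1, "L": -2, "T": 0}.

{"T": -2, "I": -2}

Write exponents as rows T,I / cols t,i,ω,γ,f,X1,X2,X3:
  T: [ 1  0 -1 -1 -1 -1  1  2]
  I: [ 0  1  0  0  0 -1  1  1]
  [T]: (-2)·1+(-2)·0+(-1)·-1+(1)·-1+(1)·-1+(-1)·-1+(-2)·1+(1)·2 = -2
  [I]: (-2)·0+(-2)·1+(-1)·0+(1)·0+(1)·0+(-1)·-1+(-2)·1+(1)·1 = -2
⇒ T^-2 I^-2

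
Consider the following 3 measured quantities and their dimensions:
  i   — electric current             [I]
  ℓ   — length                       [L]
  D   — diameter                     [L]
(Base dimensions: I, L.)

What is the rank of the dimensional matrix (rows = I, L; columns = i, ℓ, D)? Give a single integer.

Write exponents as rows I,L / cols i,ℓ,D:
  I: [ 1  0  0]
  L: [ 0  1  1]
Echelon form has 2 nonzero rows (pivots: i,ℓ)

2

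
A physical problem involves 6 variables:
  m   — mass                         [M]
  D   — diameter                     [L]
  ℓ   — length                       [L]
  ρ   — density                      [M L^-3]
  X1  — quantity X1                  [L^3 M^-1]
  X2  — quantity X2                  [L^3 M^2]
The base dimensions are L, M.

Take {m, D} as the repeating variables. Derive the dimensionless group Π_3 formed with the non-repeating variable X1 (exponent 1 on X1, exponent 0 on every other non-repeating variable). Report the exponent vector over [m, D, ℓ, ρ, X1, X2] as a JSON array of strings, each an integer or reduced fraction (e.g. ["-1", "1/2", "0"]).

Dimensional matrix (L×M by m×D×ℓ×ρ×X1×X2):
  L: [ 0  1  1 -3  3  3]
  M: [ 1  0  0  1 -1  2]
RREF → pivots at {m,D} ⇒ r = 2
Pivot set = {m,D}, free = {ℓ,ρ,X1,X2}
RREF:
  r0: [   1    0    0    1   -1    2]
  r1: [   0    1    1   -3    3    3]
Fix exponent of X1 at 1, ℓ at 0, ρ at 0, X2 at 0; solve each RREF row for its pivot's exponent:
  r0: exp(m) + (-1)·1 = 0 ⇒ exp(m) = 1
  r1: exp(D) + (3)·1 = 0 ⇒ exp(D) = -3
Π_3 = m · D^-3 · X1

["1", "-3", "0", "0", "1", "0"]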